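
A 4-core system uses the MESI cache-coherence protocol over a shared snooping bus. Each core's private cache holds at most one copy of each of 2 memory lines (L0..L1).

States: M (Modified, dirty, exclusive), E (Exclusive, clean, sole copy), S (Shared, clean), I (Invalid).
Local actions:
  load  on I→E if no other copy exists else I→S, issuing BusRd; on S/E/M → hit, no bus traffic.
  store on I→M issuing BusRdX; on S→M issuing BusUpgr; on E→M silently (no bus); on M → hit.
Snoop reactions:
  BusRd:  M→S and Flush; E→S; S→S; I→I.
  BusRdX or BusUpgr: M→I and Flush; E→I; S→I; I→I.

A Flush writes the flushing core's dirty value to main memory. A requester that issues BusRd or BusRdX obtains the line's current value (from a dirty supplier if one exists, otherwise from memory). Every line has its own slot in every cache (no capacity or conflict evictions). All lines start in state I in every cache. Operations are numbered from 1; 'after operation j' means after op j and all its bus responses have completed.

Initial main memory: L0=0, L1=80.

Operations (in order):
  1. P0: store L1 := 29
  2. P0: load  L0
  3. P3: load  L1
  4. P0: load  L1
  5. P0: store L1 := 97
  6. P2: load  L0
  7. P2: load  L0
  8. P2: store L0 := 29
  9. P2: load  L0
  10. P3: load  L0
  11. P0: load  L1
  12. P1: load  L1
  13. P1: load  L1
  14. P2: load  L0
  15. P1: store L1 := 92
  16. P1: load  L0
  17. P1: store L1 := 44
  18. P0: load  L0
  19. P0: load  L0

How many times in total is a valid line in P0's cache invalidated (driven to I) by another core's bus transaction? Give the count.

step 1: P0: store L1 := 29  ⟶  MIII  (L1)  txn=BusRdX  M[L1]=80
step 2: P0: load  L0  ⟶  EIII  (L0)  txn=BusRd  M[L0]=0
step 3: P3: load  L1  ⟶  SIIS  (L1)  txn=BusRd+Flush  M[L1]=29
step 4: P0: load  L1  ⟶  SIIS  (L1)  txn=∅  M[L1]=29
step 5: P0: store L1 := 97  ⟶  MIII  (L1)  txn=BusUpgr  M[L1]=29
step 6: P2: load  L0  ⟶  SISI  (L0)  txn=BusRd  M[L0]=0
step 7: P2: load  L0  ⟶  SISI  (L0)  txn=∅  M[L0]=0
step 8: P2: store L0 := 29  ⟶  IIMI  (L0)  txn=BusUpgr  M[L0]=0
step 9: P2: load  L0  ⟶  IIMI  (L0)  txn=∅  M[L0]=0
step 10: P3: load  L0  ⟶  IISS  (L0)  txn=BusRd+Flush  M[L0]=29
step 11: P0: load  L1  ⟶  MIII  (L1)  txn=∅  M[L1]=29
step 12: P1: load  L1  ⟶  SSII  (L1)  txn=BusRd+Flush  M[L1]=97
step 13: P1: load  L1  ⟶  SSII  (L1)  txn=∅  M[L1]=97
step 14: P2: load  L0  ⟶  IISS  (L0)  txn=∅  M[L0]=29
step 15: P1: store L1 := 92  ⟶  IMII  (L1)  txn=BusUpgr  M[L1]=97
step 16: P1: load  L0  ⟶  ISSS  (L0)  txn=BusRd  M[L0]=29
step 17: P1: store L1 := 44  ⟶  IMII  (L1)  txn=∅  M[L1]=97
step 18: P0: load  L0  ⟶  SSSS  (L0)  txn=BusRd  M[L0]=29
step 19: P0: load  L0  ⟶  SSSS  (L0)  txn=∅  M[L0]=29

invalidations = 2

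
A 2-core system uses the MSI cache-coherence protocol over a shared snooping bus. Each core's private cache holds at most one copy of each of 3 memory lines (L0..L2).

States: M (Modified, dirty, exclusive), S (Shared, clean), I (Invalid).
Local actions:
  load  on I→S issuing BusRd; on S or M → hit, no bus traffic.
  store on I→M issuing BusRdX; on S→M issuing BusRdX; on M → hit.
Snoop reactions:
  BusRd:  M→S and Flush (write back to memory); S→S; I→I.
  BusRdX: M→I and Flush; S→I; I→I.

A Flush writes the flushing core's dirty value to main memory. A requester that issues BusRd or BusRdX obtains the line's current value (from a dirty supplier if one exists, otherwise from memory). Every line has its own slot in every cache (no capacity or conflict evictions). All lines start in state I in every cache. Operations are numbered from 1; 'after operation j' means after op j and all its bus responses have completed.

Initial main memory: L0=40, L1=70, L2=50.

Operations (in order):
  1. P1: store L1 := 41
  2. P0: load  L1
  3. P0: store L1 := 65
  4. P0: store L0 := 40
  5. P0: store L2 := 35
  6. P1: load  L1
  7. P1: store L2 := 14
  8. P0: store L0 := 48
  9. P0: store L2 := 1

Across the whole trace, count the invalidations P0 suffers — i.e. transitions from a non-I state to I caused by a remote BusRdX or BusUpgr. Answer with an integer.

1. P1: store L1 := 41  bus=[BusRdX]  L1: P0=I P1=M  mem[L1]=70
2. P0: load  L1  bus=[BusRd,Flush]  L1: P0=S P1=S  mem[L1]=41
3. P0: store L1 := 65  bus=[BusRdX]  L1: P0=M P1=I  mem[L1]=41
4. P0: store L0 := 40  bus=[BusRdX]  L0: P0=M P1=I  mem[L0]=40
5. P0: store L2 := 35  bus=[BusRdX]  L2: P0=M P1=I  mem[L2]=50
6. P1: load  L1  bus=[BusRd,Flush]  L1: P0=S P1=S  mem[L1]=65
7. P1: store L2 := 14  bus=[BusRdX,Flush]  L2: P0=I P1=M  mem[L2]=35
8. P0: store L0 := 48  bus=[-]  L0: P0=M P1=I  mem[L0]=40
9. P0: store L2 := 1  bus=[BusRdX,Flush]  L2: P0=M P1=I  mem[L2]=14

invalidations = 1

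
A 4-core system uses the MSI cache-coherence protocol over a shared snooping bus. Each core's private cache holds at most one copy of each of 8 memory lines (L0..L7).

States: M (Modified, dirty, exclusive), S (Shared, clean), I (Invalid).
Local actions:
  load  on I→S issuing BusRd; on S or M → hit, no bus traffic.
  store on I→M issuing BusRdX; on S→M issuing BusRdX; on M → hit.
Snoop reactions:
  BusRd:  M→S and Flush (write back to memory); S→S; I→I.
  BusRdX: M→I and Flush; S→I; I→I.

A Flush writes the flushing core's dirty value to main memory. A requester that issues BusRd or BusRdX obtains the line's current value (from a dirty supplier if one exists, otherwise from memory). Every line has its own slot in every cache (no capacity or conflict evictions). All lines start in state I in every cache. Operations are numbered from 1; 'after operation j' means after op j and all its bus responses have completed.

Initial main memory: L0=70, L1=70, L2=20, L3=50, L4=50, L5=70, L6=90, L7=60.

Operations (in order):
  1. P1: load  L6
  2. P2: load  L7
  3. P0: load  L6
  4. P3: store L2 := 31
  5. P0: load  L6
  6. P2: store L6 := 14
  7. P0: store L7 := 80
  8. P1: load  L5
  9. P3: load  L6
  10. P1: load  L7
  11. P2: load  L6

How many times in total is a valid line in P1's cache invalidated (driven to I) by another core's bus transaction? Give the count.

invalidations = 1

  op1 P1: load  L6 → I/S/I/I on L6; bus BusRd; mem=90
  op2 P2: load  L7 → I/I/S/I on L7; bus BusRd; mem=60
  op3 P0: load  L6 → S/S/I/I on L6; bus BusRd; mem=90
  op4 P3: store L2 := 31 → I/I/I/M on L2; bus BusRdX; mem=20
  op5 P0: load  L6 → S/S/I/I on L6; bus (none); mem=90
  op6 P2: store L6 := 14 → I/I/M/I on L6; bus BusRdX; mem=90
  op7 P0: store L7 := 80 → M/I/I/I on L7; bus BusRdX; mem=60
  op8 P1: load  L5 → I/S/I/I on L5; bus BusRd; mem=70
  op9 P3: load  L6 → I/I/S/S on L6; bus BusRd Flush; mem=14
  op10 P1: load  L7 → S/S/I/I on L7; bus BusRd Flush; mem=80
  op11 P2: load  L6 → I/I/S/S on L6; bus (none); mem=14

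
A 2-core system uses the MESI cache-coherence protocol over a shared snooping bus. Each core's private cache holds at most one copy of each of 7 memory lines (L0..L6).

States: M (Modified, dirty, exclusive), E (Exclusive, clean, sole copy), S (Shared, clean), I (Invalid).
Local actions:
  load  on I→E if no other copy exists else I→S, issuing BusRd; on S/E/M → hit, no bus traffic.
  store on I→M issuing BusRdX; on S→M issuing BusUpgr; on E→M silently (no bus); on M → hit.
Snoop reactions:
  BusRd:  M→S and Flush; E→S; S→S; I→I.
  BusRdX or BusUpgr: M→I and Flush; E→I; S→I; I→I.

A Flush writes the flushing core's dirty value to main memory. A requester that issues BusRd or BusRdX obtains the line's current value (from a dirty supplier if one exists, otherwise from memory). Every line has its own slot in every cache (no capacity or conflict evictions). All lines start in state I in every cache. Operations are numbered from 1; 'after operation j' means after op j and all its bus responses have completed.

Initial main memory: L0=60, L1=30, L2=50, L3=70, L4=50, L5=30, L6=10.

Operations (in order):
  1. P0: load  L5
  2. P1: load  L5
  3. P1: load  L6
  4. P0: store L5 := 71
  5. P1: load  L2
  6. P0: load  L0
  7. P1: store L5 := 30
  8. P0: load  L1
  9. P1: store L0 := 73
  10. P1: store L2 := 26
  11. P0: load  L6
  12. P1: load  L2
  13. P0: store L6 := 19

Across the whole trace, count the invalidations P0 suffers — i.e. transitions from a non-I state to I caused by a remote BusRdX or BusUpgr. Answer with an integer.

invalidations = 2

step 1: P0: load  L5  ⟶  EI  (L5)  txn=BusRd  M[L5]=30
step 2: P1: load  L5  ⟶  SS  (L5)  txn=BusRd  M[L5]=30
step 3: P1: load  L6  ⟶  IE  (L6)  txn=BusRd  M[L6]=10
step 4: P0: store L5 := 71  ⟶  MI  (L5)  txn=BusUpgr  M[L5]=30
step 5: P1: load  L2  ⟶  IE  (L2)  txn=BusRd  M[L2]=50
step 6: P0: load  L0  ⟶  EI  (L0)  txn=BusRd  M[L0]=60
step 7: P1: store L5 := 30  ⟶  IM  (L5)  txn=BusRdX+Flush  M[L5]=71
step 8: P0: load  L1  ⟶  EI  (L1)  txn=BusRd  M[L1]=30
step 9: P1: store L0 := 73  ⟶  IM  (L0)  txn=BusRdX  M[L0]=60
step 10: P1: store L2 := 26  ⟶  IM  (L2)  txn=∅  M[L2]=50
step 11: P0: load  L6  ⟶  SS  (L6)  txn=BusRd  M[L6]=10
step 12: P1: load  L2  ⟶  IM  (L2)  txn=∅  M[L2]=50
step 13: P0: store L6 := 19  ⟶  MI  (L6)  txn=BusUpgr  M[L6]=10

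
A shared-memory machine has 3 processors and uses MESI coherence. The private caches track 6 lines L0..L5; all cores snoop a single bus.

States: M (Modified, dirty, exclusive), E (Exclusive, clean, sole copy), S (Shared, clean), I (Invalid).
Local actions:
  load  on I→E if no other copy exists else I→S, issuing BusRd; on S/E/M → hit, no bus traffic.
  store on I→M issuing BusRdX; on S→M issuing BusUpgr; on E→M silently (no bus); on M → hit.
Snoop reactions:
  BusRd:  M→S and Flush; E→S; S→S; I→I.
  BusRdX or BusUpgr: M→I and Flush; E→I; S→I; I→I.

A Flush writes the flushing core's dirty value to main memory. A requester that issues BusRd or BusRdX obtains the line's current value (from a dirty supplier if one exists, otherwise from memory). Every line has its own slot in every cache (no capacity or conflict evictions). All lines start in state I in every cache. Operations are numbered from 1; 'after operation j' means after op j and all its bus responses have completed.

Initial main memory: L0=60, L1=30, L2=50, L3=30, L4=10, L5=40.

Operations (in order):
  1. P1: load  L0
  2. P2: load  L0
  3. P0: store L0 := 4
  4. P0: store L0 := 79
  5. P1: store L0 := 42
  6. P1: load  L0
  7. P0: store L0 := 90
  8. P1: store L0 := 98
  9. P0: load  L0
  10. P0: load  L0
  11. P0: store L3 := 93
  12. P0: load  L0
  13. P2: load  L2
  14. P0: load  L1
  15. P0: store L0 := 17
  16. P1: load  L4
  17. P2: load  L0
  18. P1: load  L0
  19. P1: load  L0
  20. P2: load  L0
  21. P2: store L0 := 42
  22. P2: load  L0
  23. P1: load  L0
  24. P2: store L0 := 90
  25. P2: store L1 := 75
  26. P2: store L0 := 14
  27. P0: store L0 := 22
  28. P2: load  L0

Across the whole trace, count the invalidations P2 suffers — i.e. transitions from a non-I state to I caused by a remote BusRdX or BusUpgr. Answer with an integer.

invalidations = 2

[1] P1: load  L0 | P0:I, P1:E(60), P2:I | bus: BusRd
[2] P2: load  L0 | P0:I, P1:S(60), P2:S(60) | bus: BusRd
[3] P0: store L0 := 4 | P0:M(4), P1:I, P2:I | bus: BusRdX
[4] P0: store L0 := 79 | P0:M(79), P1:I, P2:I | bus: none
[5] P1: store L0 := 42 | P0:I, P1:M(42), P2:I | bus: BusRdX,Flush
[6] P1: load  L0 | P0:I, P1:M(42), P2:I | bus: none
[7] P0: store L0 := 90 | P0:M(90), P1:I, P2:I | bus: BusRdX,Flush
[8] P1: store L0 := 98 | P0:I, P1:M(98), P2:I | bus: BusRdX,Flush
[9] P0: load  L0 | P0:S(98), P1:S(98), P2:I | bus: BusRd,Flush
[10] P0: load  L0 | P0:S(98), P1:S(98), P2:I | bus: none
[11] P0: store L3 := 93 | P0:M(93), P1:I, P2:I | bus: BusRdX
[12] P0: load  L0 | P0:S(98), P1:S(98), P2:I | bus: none
[13] P2: load  L2 | P0:I, P1:I, P2:E(50) | bus: BusRd
[14] P0: load  L1 | P0:E(30), P1:I, P2:I | bus: BusRd
[15] P0: store L0 := 17 | P0:M(17), P1:I, P2:I | bus: BusUpgr
[16] P1: load  L4 | P0:I, P1:E(10), P2:I | bus: BusRd
[17] P2: load  L0 | P0:S(17), P1:I, P2:S(17) | bus: BusRd,Flush
[18] P1: load  L0 | P0:S(17), P1:S(17), P2:S(17) | bus: BusRd
[19] P1: load  L0 | P0:S(17), P1:S(17), P2:S(17) | bus: none
[20] P2: load  L0 | P0:S(17), P1:S(17), P2:S(17) | bus: none
[21] P2: store L0 := 42 | P0:I, P1:I, P2:M(42) | bus: BusUpgr
[22] P2: load  L0 | P0:I, P1:I, P2:M(42) | bus: none
[23] P1: load  L0 | P0:I, P1:S(42), P2:S(42) | bus: BusRd,Flush
[24] P2: store L0 := 90 | P0:I, P1:I, P2:M(90) | bus: BusUpgr
[25] P2: store L1 := 75 | P0:I, P1:I, P2:M(75) | bus: BusRdX
[26] P2: store L0 := 14 | P0:I, P1:I, P2:M(14) | bus: none
[27] P0: store L0 := 22 | P0:M(22), P1:I, P2:I | bus: BusRdX,Flush
[28] P2: load  L0 | P0:S(22), P1:I, P2:S(22) | bus: BusRd,Flush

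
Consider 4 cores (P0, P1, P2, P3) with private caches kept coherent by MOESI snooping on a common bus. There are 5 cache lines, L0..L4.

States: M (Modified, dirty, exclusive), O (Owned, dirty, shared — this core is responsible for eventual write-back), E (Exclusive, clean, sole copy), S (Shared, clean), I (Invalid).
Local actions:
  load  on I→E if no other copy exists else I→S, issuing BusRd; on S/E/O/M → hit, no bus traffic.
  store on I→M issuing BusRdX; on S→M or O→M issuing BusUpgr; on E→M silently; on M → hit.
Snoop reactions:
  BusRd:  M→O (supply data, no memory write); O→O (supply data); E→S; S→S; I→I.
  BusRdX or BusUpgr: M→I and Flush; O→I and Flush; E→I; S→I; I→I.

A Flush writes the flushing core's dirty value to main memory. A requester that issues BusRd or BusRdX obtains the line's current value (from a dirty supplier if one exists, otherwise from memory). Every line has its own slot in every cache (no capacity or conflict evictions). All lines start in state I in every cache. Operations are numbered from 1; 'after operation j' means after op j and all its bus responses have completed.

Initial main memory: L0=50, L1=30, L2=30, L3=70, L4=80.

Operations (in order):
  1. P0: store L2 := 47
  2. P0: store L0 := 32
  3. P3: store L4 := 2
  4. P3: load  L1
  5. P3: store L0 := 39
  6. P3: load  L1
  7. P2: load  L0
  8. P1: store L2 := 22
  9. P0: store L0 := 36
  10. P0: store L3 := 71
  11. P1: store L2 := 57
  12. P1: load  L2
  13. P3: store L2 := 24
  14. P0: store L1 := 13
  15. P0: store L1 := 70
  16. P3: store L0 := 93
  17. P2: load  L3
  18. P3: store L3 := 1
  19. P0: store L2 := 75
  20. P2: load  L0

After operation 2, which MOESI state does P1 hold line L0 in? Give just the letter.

step 1: P0: store L2 := 47  ⟶  MIII  (L2)  txn=BusRdX  M[L2]=30
step 2: P0: store L0 := 32  ⟶  MIII  (L0)  txn=BusRdX  M[L0]=50
step 3: P3: store L4 := 2  ⟶  IIIM  (L4)  txn=BusRdX  M[L4]=80
step 4: P3: load  L1  ⟶  IIIE  (L1)  txn=BusRd  M[L1]=30
step 5: P3: store L0 := 39  ⟶  IIIM  (L0)  txn=BusRdX+Flush  M[L0]=32
step 6: P3: load  L1  ⟶  IIIE  (L1)  txn=∅  M[L1]=30
step 7: P2: load  L0  ⟶  IISO  (L0)  txn=BusRd  M[L0]=32
step 8: P1: store L2 := 22  ⟶  IMII  (L2)  txn=BusRdX+Flush  M[L2]=47
step 9: P0: store L0 := 36  ⟶  MIII  (L0)  txn=BusRdX+Flush  M[L0]=39
step 10: P0: store L3 := 71  ⟶  MIII  (L3)  txn=BusRdX  M[L3]=70
step 11: P1: store L2 := 57  ⟶  IMII  (L2)  txn=∅  M[L2]=47
step 12: P1: load  L2  ⟶  IMII  (L2)  txn=∅  M[L2]=47
step 13: P3: store L2 := 24  ⟶  IIIM  (L2)  txn=BusRdX+Flush  M[L2]=57
step 14: P0: store L1 := 13  ⟶  MIII  (L1)  txn=BusRdX  M[L1]=30
step 15: P0: store L1 := 70  ⟶  MIII  (L1)  txn=∅  M[L1]=30
step 16: P3: store L0 := 93  ⟶  IIIM  (L0)  txn=BusRdX+Flush  M[L0]=36
step 17: P2: load  L3  ⟶  OISI  (L3)  txn=BusRd  M[L3]=70
step 18: P3: store L3 := 1  ⟶  IIIM  (L3)  txn=BusRdX+Flush  M[L3]=71
step 19: P0: store L2 := 75  ⟶  MIII  (L2)  txn=BusRdX+Flush  M[L2]=24
step 20: P2: load  L0  ⟶  IISO  (L0)  txn=BusRd  M[L0]=36

state = I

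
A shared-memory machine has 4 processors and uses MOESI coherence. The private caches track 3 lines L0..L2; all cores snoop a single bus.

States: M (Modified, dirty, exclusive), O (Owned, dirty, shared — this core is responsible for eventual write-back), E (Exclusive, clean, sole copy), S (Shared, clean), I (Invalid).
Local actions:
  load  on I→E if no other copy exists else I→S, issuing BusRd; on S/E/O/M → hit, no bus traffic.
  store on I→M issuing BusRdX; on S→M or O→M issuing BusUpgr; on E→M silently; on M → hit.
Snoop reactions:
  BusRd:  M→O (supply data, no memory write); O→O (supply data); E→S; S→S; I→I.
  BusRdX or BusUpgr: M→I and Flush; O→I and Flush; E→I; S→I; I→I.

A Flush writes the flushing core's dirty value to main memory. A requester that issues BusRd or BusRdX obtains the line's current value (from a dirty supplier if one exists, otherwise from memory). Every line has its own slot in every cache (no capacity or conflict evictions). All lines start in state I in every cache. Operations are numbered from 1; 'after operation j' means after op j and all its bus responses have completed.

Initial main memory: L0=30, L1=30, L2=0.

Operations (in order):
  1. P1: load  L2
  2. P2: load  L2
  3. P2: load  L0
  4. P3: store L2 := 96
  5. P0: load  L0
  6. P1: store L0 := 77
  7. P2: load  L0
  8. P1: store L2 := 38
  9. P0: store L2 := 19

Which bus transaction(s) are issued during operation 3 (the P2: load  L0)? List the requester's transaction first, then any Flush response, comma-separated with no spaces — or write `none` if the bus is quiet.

bus = BusRd

1. P1: load  L2  bus=[BusRd]  L2: P0=I P1=E P2=I P3=I  mem[L2]=0
2. P2: load  L2  bus=[BusRd]  L2: P0=I P1=S P2=S P3=I  mem[L2]=0
3. P2: load  L0  bus=[BusRd]  L0: P0=I P1=I P2=E P3=I  mem[L0]=30
4. P3: store L2 := 96  bus=[BusRdX]  L2: P0=I P1=I P2=I P3=M  mem[L2]=0
5. P0: load  L0  bus=[BusRd]  L0: P0=S P1=I P2=S P3=I  mem[L0]=30
6. P1: store L0 := 77  bus=[BusRdX]  L0: P0=I P1=M P2=I P3=I  mem[L0]=30
7. P2: load  L0  bus=[BusRd]  L0: P0=I P1=O P2=S P3=I  mem[L0]=30
8. P1: store L2 := 38  bus=[BusRdX,Flush]  L2: P0=I P1=M P2=I P3=I  mem[L2]=96
9. P0: store L2 := 19  bus=[BusRdX,Flush]  L2: P0=M P1=I P2=I P3=I  mem[L2]=38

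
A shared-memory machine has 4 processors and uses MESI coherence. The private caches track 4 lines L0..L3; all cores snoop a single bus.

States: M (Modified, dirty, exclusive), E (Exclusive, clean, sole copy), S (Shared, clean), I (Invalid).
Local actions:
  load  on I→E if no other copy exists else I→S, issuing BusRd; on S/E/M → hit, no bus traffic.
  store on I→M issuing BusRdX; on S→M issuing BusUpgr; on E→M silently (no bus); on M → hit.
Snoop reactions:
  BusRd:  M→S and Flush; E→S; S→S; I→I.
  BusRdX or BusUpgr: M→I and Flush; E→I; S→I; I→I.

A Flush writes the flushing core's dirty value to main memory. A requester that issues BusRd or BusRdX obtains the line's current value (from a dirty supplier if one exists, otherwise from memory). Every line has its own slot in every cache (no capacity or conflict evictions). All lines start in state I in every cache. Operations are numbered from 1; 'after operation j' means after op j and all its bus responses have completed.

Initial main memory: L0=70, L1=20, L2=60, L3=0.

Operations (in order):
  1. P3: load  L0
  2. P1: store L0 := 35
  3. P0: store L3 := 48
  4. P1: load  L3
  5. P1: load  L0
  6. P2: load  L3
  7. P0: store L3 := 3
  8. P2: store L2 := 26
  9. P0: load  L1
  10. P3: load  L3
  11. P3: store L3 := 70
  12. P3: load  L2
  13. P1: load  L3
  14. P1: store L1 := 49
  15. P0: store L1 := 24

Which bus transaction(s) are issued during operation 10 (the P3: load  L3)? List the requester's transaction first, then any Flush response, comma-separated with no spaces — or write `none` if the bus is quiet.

step 1: P3: load  L0  ⟶  IIIE  (L0)  txn=BusRd  M[L0]=70
step 2: P1: store L0 := 35  ⟶  IMII  (L0)  txn=BusRdX  M[L0]=70
step 3: P0: store L3 := 48  ⟶  MIII  (L3)  txn=BusRdX  M[L3]=0
step 4: P1: load  L3  ⟶  SSII  (L3)  txn=BusRd+Flush  M[L3]=48
step 5: P1: load  L0  ⟶  IMII  (L0)  txn=∅  M[L0]=70
step 6: P2: load  L3  ⟶  SSSI  (L3)  txn=BusRd  M[L3]=48
step 7: P0: store L3 := 3  ⟶  MIII  (L3)  txn=BusUpgr  M[L3]=48
step 8: P2: store L2 := 26  ⟶  IIMI  (L2)  txn=BusRdX  M[L2]=60
step 9: P0: load  L1  ⟶  EIII  (L1)  txn=BusRd  M[L1]=20
step 10: P3: load  L3  ⟶  SIIS  (L3)  txn=BusRd+Flush  M[L3]=3
step 11: P3: store L3 := 70  ⟶  IIIM  (L3)  txn=BusUpgr  M[L3]=3
step 12: P3: load  L2  ⟶  IISS  (L2)  txn=BusRd+Flush  M[L2]=26
step 13: P1: load  L3  ⟶  ISIS  (L3)  txn=BusRd+Flush  M[L3]=70
step 14: P1: store L1 := 49  ⟶  IMII  (L1)  txn=BusRdX  M[L1]=20
step 15: P0: store L1 := 24  ⟶  MIII  (L1)  txn=BusRdX+Flush  M[L1]=49

bus = BusRd,Flush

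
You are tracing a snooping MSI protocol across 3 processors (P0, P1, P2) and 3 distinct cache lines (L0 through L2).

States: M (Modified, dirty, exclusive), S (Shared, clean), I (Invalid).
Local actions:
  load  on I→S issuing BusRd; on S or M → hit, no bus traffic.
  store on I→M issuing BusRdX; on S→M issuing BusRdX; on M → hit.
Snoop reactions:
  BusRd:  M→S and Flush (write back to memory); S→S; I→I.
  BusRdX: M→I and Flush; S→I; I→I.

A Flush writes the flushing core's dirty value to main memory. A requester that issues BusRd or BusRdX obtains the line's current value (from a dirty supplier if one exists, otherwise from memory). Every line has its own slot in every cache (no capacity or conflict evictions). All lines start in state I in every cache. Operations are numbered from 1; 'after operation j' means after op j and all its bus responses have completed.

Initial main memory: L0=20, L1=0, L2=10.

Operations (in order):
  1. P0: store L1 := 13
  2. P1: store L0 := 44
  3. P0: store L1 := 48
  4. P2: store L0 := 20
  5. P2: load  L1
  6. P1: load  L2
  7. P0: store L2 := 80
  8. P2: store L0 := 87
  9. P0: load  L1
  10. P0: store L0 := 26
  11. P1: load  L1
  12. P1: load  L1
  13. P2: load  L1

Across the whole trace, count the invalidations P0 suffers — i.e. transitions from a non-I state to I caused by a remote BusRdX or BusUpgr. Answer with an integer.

invalidations = 0

1. P0: store L1 := 13  bus=[BusRdX]  L1: P0=M P1=I P2=I  mem[L1]=0
2. P1: store L0 := 44  bus=[BusRdX]  L0: P0=I P1=M P2=I  mem[L0]=20
3. P0: store L1 := 48  bus=[-]  L1: P0=M P1=I P2=I  mem[L1]=0
4. P2: store L0 := 20  bus=[BusRdX,Flush]  L0: P0=I P1=I P2=M  mem[L0]=44
5. P2: load  L1  bus=[BusRd,Flush]  L1: P0=S P1=I P2=S  mem[L1]=48
6. P1: load  L2  bus=[BusRd]  L2: P0=I P1=S P2=I  mem[L2]=10
7. P0: store L2 := 80  bus=[BusRdX]  L2: P0=M P1=I P2=I  mem[L2]=10
8. P2: store L0 := 87  bus=[-]  L0: P0=I P1=I P2=M  mem[L0]=44
9. P0: load  L1  bus=[-]  L1: P0=S P1=I P2=S  mem[L1]=48
10. P0: store L0 := 26  bus=[BusRdX,Flush]  L0: P0=M P1=I P2=I  mem[L0]=87
11. P1: load  L1  bus=[BusRd]  L1: P0=S P1=S P2=S  mem[L1]=48
12. P1: load  L1  bus=[-]  L1: P0=S P1=S P2=S  mem[L1]=48
13. P2: load  L1  bus=[-]  L1: P0=S P1=S P2=S  mem[L1]=48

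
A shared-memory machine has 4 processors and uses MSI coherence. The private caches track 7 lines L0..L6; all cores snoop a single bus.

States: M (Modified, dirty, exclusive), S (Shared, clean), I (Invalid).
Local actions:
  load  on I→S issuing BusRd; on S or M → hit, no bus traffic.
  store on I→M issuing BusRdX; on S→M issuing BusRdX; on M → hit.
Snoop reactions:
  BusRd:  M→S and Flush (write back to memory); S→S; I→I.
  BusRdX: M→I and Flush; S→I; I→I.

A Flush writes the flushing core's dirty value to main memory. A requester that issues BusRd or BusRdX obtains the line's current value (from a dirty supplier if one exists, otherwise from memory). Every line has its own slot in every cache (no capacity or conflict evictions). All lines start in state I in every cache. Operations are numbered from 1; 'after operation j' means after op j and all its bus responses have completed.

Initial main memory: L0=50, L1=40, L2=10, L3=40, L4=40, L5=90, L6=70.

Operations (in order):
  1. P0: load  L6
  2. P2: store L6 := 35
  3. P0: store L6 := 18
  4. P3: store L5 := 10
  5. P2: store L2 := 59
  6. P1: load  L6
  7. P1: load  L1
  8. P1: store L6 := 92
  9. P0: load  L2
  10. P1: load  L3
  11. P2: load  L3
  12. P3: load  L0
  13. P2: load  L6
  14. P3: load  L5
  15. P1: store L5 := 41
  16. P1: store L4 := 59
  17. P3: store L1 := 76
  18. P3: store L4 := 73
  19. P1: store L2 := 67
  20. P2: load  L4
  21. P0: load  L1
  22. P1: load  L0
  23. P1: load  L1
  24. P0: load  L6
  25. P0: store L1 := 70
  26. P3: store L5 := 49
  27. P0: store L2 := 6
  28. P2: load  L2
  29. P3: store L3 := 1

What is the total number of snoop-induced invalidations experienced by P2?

[1] P0: load  L6 | P0:S(70), P1:I, P2:I, P3:I | bus: BusRd
[2] P2: store L6 := 35 | P0:I, P1:I, P2:M(35), P3:I | bus: BusRdX
[3] P0: store L6 := 18 | P0:M(18), P1:I, P2:I, P3:I | bus: BusRdX,Flush
[4] P3: store L5 := 10 | P0:I, P1:I, P2:I, P3:M(10) | bus: BusRdX
[5] P2: store L2 := 59 | P0:I, P1:I, P2:M(59), P3:I | bus: BusRdX
[6] P1: load  L6 | P0:S(18), P1:S(18), P2:I, P3:I | bus: BusRd,Flush
[7] P1: load  L1 | P0:I, P1:S(40), P2:I, P3:I | bus: BusRd
[8] P1: store L6 := 92 | P0:I, P1:M(92), P2:I, P3:I | bus: BusRdX
[9] P0: load  L2 | P0:S(59), P1:I, P2:S(59), P3:I | bus: BusRd,Flush
[10] P1: load  L3 | P0:I, P1:S(40), P2:I, P3:I | bus: BusRd
[11] P2: load  L3 | P0:I, P1:S(40), P2:S(40), P3:I | bus: BusRd
[12] P3: load  L0 | P0:I, P1:I, P2:I, P3:S(50) | bus: BusRd
[13] P2: load  L6 | P0:I, P1:S(92), P2:S(92), P3:I | bus: BusRd,Flush
[14] P3: load  L5 | P0:I, P1:I, P2:I, P3:M(10) | bus: none
[15] P1: store L5 := 41 | P0:I, P1:M(41), P2:I, P3:I | bus: BusRdX,Flush
[16] P1: store L4 := 59 | P0:I, P1:M(59), P2:I, P3:I | bus: BusRdX
[17] P3: store L1 := 76 | P0:I, P1:I, P2:I, P3:M(76) | bus: BusRdX
[18] P3: store L4 := 73 | P0:I, P1:I, P2:I, P3:M(73) | bus: BusRdX,Flush
[19] P1: store L2 := 67 | P0:I, P1:M(67), P2:I, P3:I | bus: BusRdX
[20] P2: load  L4 | P0:I, P1:I, P2:S(73), P3:S(73) | bus: BusRd,Flush
[21] P0: load  L1 | P0:S(76), P1:I, P2:I, P3:S(76) | bus: BusRd,Flush
[22] P1: load  L0 | P0:I, P1:S(50), P2:I, P3:S(50) | bus: BusRd
[23] P1: load  L1 | P0:S(76), P1:S(76), P2:I, P3:S(76) | bus: BusRd
[24] P0: load  L6 | P0:S(92), P1:S(92), P2:S(92), P3:I | bus: BusRd
[25] P0: store L1 := 70 | P0:M(70), P1:I, P2:I, P3:I | bus: BusRdX
[26] P3: store L5 := 49 | P0:I, P1:I, P2:I, P3:M(49) | bus: BusRdX,Flush
[27] P0: store L2 := 6 | P0:M(6), P1:I, P2:I, P3:I | bus: BusRdX,Flush
[28] P2: load  L2 | P0:S(6), P1:I, P2:S(6), P3:I | bus: BusRd,Flush
[29] P3: store L3 := 1 | P0:I, P1:I, P2:I, P3:M(1) | bus: BusRdX

invalidations = 3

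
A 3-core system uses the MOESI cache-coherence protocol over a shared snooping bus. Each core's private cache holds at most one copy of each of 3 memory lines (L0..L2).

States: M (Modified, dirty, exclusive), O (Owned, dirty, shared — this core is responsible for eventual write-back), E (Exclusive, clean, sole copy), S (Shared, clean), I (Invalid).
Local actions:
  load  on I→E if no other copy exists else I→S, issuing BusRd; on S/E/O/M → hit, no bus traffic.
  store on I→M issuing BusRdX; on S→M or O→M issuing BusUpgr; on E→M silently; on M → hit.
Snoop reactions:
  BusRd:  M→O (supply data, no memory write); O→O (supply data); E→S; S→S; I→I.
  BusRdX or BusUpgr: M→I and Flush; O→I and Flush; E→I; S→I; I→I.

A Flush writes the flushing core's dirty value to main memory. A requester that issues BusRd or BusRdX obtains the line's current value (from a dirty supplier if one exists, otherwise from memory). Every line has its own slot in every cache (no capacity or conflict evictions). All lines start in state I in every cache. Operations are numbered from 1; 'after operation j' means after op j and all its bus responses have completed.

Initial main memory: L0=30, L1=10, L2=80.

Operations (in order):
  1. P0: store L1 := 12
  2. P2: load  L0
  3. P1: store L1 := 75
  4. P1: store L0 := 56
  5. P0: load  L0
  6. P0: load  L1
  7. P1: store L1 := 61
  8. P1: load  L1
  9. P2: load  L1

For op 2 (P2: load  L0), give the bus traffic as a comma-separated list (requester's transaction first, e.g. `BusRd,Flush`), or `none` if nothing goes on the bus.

bus = BusRd

[1] P0: store L1 := 12 | P0:M(12), P1:I, P2:I | bus: BusRdX
[2] P2: load  L0 | P0:I, P1:I, P2:E(30) | bus: BusRd
[3] P1: store L1 := 75 | P0:I, P1:M(75), P2:I | bus: BusRdX,Flush
[4] P1: store L0 := 56 | P0:I, P1:M(56), P2:I | bus: BusRdX
[5] P0: load  L0 | P0:S(56), P1:O(56), P2:I | bus: BusRd
[6] P0: load  L1 | P0:S(75), P1:O(75), P2:I | bus: BusRd
[7] P1: store L1 := 61 | P0:I, P1:M(61), P2:I | bus: BusUpgr
[8] P1: load  L1 | P0:I, P1:M(61), P2:I | bus: none
[9] P2: load  L1 | P0:I, P1:O(61), P2:S(61) | bus: BusRd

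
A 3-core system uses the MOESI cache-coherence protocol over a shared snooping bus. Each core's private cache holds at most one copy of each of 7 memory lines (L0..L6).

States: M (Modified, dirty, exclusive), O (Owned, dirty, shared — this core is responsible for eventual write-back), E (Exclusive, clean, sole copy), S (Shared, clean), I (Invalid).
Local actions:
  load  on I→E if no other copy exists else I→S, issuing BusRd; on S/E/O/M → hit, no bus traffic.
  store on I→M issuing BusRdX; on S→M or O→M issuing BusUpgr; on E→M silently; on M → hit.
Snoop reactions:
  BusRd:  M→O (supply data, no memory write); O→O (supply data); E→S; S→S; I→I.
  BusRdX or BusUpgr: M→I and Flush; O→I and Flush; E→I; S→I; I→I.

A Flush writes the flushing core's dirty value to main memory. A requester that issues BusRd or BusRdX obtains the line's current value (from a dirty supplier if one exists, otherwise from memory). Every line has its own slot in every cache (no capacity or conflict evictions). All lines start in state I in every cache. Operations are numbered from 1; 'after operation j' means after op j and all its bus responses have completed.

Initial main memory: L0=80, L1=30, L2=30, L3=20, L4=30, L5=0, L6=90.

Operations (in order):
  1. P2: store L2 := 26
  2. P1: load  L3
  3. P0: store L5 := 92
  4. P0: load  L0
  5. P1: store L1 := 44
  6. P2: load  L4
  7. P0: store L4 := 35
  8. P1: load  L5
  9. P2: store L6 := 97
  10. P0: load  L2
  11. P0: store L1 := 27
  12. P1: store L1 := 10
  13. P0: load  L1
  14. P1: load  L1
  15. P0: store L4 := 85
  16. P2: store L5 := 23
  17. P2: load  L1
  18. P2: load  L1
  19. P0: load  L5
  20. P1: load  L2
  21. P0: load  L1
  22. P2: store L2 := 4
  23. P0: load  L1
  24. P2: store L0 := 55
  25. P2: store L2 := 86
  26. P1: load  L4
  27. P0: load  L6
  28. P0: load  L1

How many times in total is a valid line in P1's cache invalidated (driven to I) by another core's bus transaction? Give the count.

invalidations = 3

step 1: P2: store L2 := 26  ⟶  IIM  (L2)  txn=BusRdX  M[L2]=30
step 2: P1: load  L3  ⟶  IEI  (L3)  txn=BusRd  M[L3]=20
step 3: P0: store L5 := 92  ⟶  MII  (L5)  txn=BusRdX  M[L5]=0
step 4: P0: load  L0  ⟶  EII  (L0)  txn=BusRd  M[L0]=80
step 5: P1: store L1 := 44  ⟶  IMI  (L1)  txn=BusRdX  M[L1]=30
step 6: P2: load  L4  ⟶  IIE  (L4)  txn=BusRd  M[L4]=30
step 7: P0: store L4 := 35  ⟶  MII  (L4)  txn=BusRdX  M[L4]=30
step 8: P1: load  L5  ⟶  OSI  (L5)  txn=BusRd  M[L5]=0
step 9: P2: store L6 := 97  ⟶  IIM  (L6)  txn=BusRdX  M[L6]=90
step 10: P0: load  L2  ⟶  SIO  (L2)  txn=BusRd  M[L2]=30
step 11: P0: store L1 := 27  ⟶  MII  (L1)  txn=BusRdX+Flush  M[L1]=44
step 12: P1: store L1 := 10  ⟶  IMI  (L1)  txn=BusRdX+Flush  M[L1]=27
step 13: P0: load  L1  ⟶  SOI  (L1)  txn=BusRd  M[L1]=27
step 14: P1: load  L1  ⟶  SOI  (L1)  txn=∅  M[L1]=27
step 15: P0: store L4 := 85  ⟶  MII  (L4)  txn=∅  M[L4]=30
step 16: P2: store L5 := 23  ⟶  IIM  (L5)  txn=BusRdX+Flush  M[L5]=92
step 17: P2: load  L1  ⟶  SOS  (L1)  txn=BusRd  M[L1]=27
step 18: P2: load  L1  ⟶  SOS  (L1)  txn=∅  M[L1]=27
step 19: P0: load  L5  ⟶  SIO  (L5)  txn=BusRd  M[L5]=92
step 20: P1: load  L2  ⟶  SSO  (L2)  txn=BusRd  M[L2]=30
step 21: P0: load  L1  ⟶  SOS  (L1)  txn=∅  M[L1]=27
step 22: P2: store L2 := 4  ⟶  IIM  (L2)  txn=BusUpgr  M[L2]=30
step 23: P0: load  L1  ⟶  SOS  (L1)  txn=∅  M[L1]=27
step 24: P2: store L0 := 55  ⟶  IIM  (L0)  txn=BusRdX  M[L0]=80
step 25: P2: store L2 := 86  ⟶  IIM  (L2)  txn=∅  M[L2]=30
step 26: P1: load  L4  ⟶  OSI  (L4)  txn=BusRd  M[L4]=30
step 27: P0: load  L6  ⟶  SIO  (L6)  txn=BusRd  M[L6]=90
step 28: P0: load  L1  ⟶  SOS  (L1)  txn=∅  M[L1]=27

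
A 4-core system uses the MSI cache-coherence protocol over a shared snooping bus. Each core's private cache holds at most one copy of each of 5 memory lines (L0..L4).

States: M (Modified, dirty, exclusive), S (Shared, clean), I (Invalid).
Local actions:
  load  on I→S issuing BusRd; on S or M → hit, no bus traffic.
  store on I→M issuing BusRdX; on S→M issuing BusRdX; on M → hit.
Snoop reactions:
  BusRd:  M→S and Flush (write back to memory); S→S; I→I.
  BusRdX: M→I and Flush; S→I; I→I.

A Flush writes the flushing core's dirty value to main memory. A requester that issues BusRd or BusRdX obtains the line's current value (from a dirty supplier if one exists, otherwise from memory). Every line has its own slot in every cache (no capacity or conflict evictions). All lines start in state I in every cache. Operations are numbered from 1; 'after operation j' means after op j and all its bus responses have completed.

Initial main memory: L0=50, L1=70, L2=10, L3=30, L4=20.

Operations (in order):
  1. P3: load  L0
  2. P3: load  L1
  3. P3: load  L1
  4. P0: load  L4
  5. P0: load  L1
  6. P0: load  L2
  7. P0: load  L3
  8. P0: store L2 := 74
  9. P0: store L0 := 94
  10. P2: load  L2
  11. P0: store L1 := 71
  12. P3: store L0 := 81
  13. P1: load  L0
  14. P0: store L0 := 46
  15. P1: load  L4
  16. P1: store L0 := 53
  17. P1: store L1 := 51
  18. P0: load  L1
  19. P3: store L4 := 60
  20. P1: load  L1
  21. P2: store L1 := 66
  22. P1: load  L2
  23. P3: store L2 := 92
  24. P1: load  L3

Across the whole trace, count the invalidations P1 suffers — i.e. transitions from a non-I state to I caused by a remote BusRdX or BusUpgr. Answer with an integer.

1. P3: load  L0  bus=[BusRd]  L0: P0=I P1=I P2=I P3=S  mem[L0]=50
2. P3: load  L1  bus=[BusRd]  L1: P0=I P1=I P2=I P3=S  mem[L1]=70
3. P3: load  L1  bus=[-]  L1: P0=I P1=I P2=I P3=S  mem[L1]=70
4. P0: load  L4  bus=[BusRd]  L4: P0=S P1=I P2=I P3=I  mem[L4]=20
5. P0: load  L1  bus=[BusRd]  L1: P0=S P1=I P2=I P3=S  mem[L1]=70
6. P0: load  L2  bus=[BusRd]  L2: P0=S P1=I P2=I P3=I  mem[L2]=10
7. P0: load  L3  bus=[BusRd]  L3: P0=S P1=I P2=I P3=I  mem[L3]=30
8. P0: store L2 := 74  bus=[BusRdX]  L2: P0=M P1=I P2=I P3=I  mem[L2]=10
9. P0: store L0 := 94  bus=[BusRdX]  L0: P0=M P1=I P2=I P3=I  mem[L0]=50
10. P2: load  L2  bus=[BusRd,Flush]  L2: P0=S P1=I P2=S P3=I  mem[L2]=74
11. P0: store L1 := 71  bus=[BusRdX]  L1: P0=M P1=I P2=I P3=I  mem[L1]=70
12. P3: store L0 := 81  bus=[BusRdX,Flush]  L0: P0=I P1=I P2=I P3=M  mem[L0]=94
13. P1: load  L0  bus=[BusRd,Flush]  L0: P0=I P1=S P2=I P3=S  mem[L0]=81
14. P0: store L0 := 46  bus=[BusRdX]  L0: P0=M P1=I P2=I P3=I  mem[L0]=81
15. P1: load  L4  bus=[BusRd]  L4: P0=S P1=S P2=I P3=I  mem[L4]=20
16. P1: store L0 := 53  bus=[BusRdX,Flush]  L0: P0=I P1=M P2=I P3=I  mem[L0]=46
17. P1: store L1 := 51  bus=[BusRdX,Flush]  L1: P0=I P1=M P2=I P3=I  mem[L1]=71
18. P0: load  L1  bus=[BusRd,Flush]  L1: P0=S P1=S P2=I P3=I  mem[L1]=51
19. P3: store L4 := 60  bus=[BusRdX]  L4: P0=I P1=I P2=I P3=M  mem[L4]=20
20. P1: load  L1  bus=[-]  L1: P0=S P1=S P2=I P3=I  mem[L1]=51
21. P2: store L1 := 66  bus=[BusRdX]  L1: P0=I P1=I P2=M P3=I  mem[L1]=51
22. P1: load  L2  bus=[BusRd]  L2: P0=S P1=S P2=S P3=I  mem[L2]=74
23. P3: store L2 := 92  bus=[BusRdX]  L2: P0=I P1=I P2=I P3=M  mem[L2]=74
24. P1: load  L3  bus=[BusRd]  L3: P0=S P1=S P2=I P3=I  mem[L3]=30

invalidations = 4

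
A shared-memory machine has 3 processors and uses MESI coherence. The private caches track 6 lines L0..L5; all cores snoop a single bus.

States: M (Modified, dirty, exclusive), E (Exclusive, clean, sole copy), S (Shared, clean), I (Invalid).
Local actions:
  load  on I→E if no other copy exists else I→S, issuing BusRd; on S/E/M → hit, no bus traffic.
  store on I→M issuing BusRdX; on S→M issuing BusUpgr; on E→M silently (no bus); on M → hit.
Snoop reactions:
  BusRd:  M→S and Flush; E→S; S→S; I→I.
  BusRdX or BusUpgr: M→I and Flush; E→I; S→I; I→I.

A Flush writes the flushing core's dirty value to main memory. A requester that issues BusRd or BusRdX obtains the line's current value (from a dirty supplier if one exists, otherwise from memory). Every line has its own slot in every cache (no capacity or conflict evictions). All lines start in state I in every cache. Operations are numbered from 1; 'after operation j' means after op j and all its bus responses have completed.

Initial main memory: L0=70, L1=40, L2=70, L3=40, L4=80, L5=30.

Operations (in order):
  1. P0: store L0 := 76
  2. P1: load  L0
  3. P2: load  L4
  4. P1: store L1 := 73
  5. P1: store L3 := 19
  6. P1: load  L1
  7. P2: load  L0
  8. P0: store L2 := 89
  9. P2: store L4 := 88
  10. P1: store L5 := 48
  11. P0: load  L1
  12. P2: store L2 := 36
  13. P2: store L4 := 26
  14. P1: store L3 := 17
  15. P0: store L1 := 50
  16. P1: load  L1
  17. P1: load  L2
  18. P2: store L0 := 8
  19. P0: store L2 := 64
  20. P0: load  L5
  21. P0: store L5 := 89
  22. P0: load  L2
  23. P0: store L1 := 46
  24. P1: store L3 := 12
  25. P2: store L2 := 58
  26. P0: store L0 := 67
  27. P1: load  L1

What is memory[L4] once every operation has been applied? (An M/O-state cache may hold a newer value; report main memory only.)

[1] P0: store L0 := 76 | P0:M(76), P1:I, P2:I | bus: BusRdX
[2] P1: load  L0 | P0:S(76), P1:S(76), P2:I | bus: BusRd,Flush
[3] P2: load  L4 | P0:I, P1:I, P2:E(80) | bus: BusRd
[4] P1: store L1 := 73 | P0:I, P1:M(73), P2:I | bus: BusRdX
[5] P1: store L3 := 19 | P0:I, P1:M(19), P2:I | bus: BusRdX
[6] P1: load  L1 | P0:I, P1:M(73), P2:I | bus: none
[7] P2: load  L0 | P0:S(76), P1:S(76), P2:S(76) | bus: BusRd
[8] P0: store L2 := 89 | P0:M(89), P1:I, P2:I | bus: BusRdX
[9] P2: store L4 := 88 | P0:I, P1:I, P2:M(88) | bus: none
[10] P1: store L5 := 48 | P0:I, P1:M(48), P2:I | bus: BusRdX
[11] P0: load  L1 | P0:S(73), P1:S(73), P2:I | bus: BusRd,Flush
[12] P2: store L2 := 36 | P0:I, P1:I, P2:M(36) | bus: BusRdX,Flush
[13] P2: store L4 := 26 | P0:I, P1:I, P2:M(26) | bus: none
[14] P1: store L3 := 17 | P0:I, P1:M(17), P2:I | bus: none
[15] P0: store L1 := 50 | P0:M(50), P1:I, P2:I | bus: BusUpgr
[16] P1: load  L1 | P0:S(50), P1:S(50), P2:I | bus: BusRd,Flush
[17] P1: load  L2 | P0:I, P1:S(36), P2:S(36) | bus: BusRd,Flush
[18] P2: store L0 := 8 | P0:I, P1:I, P2:M(8) | bus: BusUpgr
[19] P0: store L2 := 64 | P0:M(64), P1:I, P2:I | bus: BusRdX
[20] P0: load  L5 | P0:S(48), P1:S(48), P2:I | bus: BusRd,Flush
[21] P0: store L5 := 89 | P0:M(89), P1:I, P2:I | bus: BusUpgr
[22] P0: load  L2 | P0:M(64), P1:I, P2:I | bus: none
[23] P0: store L1 := 46 | P0:M(46), P1:I, P2:I | bus: BusUpgr
[24] P1: store L3 := 12 | P0:I, P1:M(12), P2:I | bus: none
[25] P2: store L2 := 58 | P0:I, P1:I, P2:M(58) | bus: BusRdX,Flush
[26] P0: store L0 := 67 | P0:M(67), P1:I, P2:I | bus: BusRdX,Flush
[27] P1: load  L1 | P0:S(46), P1:S(46), P2:I | bus: BusRd,Flush

memory[L4] = 80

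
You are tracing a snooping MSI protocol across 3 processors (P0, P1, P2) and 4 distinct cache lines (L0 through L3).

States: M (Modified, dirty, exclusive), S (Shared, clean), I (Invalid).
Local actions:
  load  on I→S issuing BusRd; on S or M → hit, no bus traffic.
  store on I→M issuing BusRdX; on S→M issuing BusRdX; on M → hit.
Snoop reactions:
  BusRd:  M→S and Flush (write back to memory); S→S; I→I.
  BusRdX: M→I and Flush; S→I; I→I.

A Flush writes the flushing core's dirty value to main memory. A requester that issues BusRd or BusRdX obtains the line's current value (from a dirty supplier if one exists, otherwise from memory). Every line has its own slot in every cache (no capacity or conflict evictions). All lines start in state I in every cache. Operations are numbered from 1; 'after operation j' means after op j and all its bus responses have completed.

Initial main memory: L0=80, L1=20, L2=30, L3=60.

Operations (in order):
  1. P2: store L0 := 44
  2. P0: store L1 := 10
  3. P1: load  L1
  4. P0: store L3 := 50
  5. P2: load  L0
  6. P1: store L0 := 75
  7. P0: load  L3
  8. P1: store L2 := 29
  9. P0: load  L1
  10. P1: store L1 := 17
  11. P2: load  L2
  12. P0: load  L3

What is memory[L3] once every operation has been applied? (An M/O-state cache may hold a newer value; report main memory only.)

1. P2: store L0 := 44  bus=[BusRdX]  L0: P0=I P1=I P2=M  mem[L0]=80
2. P0: store L1 := 10  bus=[BusRdX]  L1: P0=M P1=I P2=I  mem[L1]=20
3. P1: load  L1  bus=[BusRd,Flush]  L1: P0=S P1=S P2=I  mem[L1]=10
4. P0: store L3 := 50  bus=[BusRdX]  L3: P0=M P1=I P2=I  mem[L3]=60
5. P2: load  L0  bus=[-]  L0: P0=I P1=I P2=M  mem[L0]=80
6. P1: store L0 := 75  bus=[BusRdX,Flush]  L0: P0=I P1=M P2=I  mem[L0]=44
7. P0: load  L3  bus=[-]  L3: P0=M P1=I P2=I  mem[L3]=60
8. P1: store L2 := 29  bus=[BusRdX]  L2: P0=I P1=M P2=I  mem[L2]=30
9. P0: load  L1  bus=[-]  L1: P0=S P1=S P2=I  mem[L1]=10
10. P1: store L1 := 17  bus=[BusRdX]  L1: P0=I P1=M P2=I  mem[L1]=10
11. P2: load  L2  bus=[BusRd,Flush]  L2: P0=I P1=S P2=S  mem[L2]=29
12. P0: load  L3  bus=[-]  L3: P0=M P1=I P2=I  mem[L3]=60

memory[L3] = 60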